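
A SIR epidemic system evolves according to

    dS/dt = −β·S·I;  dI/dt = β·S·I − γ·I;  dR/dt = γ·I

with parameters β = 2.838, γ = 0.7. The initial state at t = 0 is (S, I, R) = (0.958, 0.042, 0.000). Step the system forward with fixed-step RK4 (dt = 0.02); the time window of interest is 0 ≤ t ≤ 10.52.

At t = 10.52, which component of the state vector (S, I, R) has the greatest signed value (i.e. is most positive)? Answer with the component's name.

largest component: R

t=0.000: state=(0.958, 0.042, 0.000)
step 1 (dt=0.02): k1=(-0.114, 0.085, 0.029), k2=(-0.116, 0.086, 0.030), k3=(-0.116, 0.086, 0.030), k4=(-0.119, 0.088, 0.031); state += dt/6·(k1+2k2+2k3+k4)
t=0.020: state=(0.956, 0.044, 0.001)
t=0.040: state=(0.953, 0.046, 0.001)
t=0.060: state=(0.951, 0.047, 0.002)
continuing one RK4 step at a time; state shown every 25 steps (Δt=0.5):
t=0.500: state=(0.866, 0.109, 0.025)
t=1.000: state=(0.684, 0.233, 0.083)
t=1.500: state=(0.445, 0.366, 0.189)
t=2.000: state=(0.252, 0.419, 0.330)
t=2.500: state=(0.141, 0.387, 0.472)
t=3.000: state=(0.085, 0.318, 0.596)
t=3.500: state=(0.057, 0.248, 0.695)
t=4.000: state=(0.042, 0.187, 0.771)
t=4.500: state=(0.033, 0.139, 0.827)
t=5.000: state=(0.028, 0.102, 0.869)
t=5.500: state=(0.025, 0.075, 0.900)
t=6.000: state=(0.023, 0.055, 0.923)
t=6.500: state=(0.021, 0.040, 0.939)
t=7.000: state=(0.020, 0.029, 0.951)
t=7.500: state=(0.020, 0.021, 0.960)
t=8.000: state=(0.019, 0.015, 0.966)
t=8.500: state=(0.019, 0.011, 0.970)
t=9.000: state=(0.018, 0.008, 0.974)
t=9.500: state=(0.018, 0.006, 0.976)
t=10.000: state=(0.018, 0.004, 0.978)
t=10.500: state=(0.018, 0.003, 0.979)
t=10.520: state=(0.018, 0.003, 0.979)
compare at T: S=0.018, I=0.003, R=0.979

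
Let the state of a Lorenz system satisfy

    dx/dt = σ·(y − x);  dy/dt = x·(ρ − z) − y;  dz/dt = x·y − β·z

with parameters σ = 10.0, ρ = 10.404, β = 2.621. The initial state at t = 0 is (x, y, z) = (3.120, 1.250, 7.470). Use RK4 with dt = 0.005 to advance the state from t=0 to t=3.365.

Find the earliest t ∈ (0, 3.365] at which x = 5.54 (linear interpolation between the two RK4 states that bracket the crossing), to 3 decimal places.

t=0.000: state=(3.120, 1.250, 7.470)
step 1 (dt=0.005): k1=(-18.700, 7.904, -15.679), k2=(-18.035, 7.868, -15.574), k3=(-18.052, 7.872, -15.573), k4=(-17.404, 7.836, -15.468); state += dt/6·(k1+2k2+2k3+k4)
t=0.005: state=(3.030, 1.289, 7.392)
t=0.010: state=(2.946, 1.328, 7.315)
t=0.015: state=(2.868, 1.367, 7.240)
continuing one RK4 step at a time; state shown every 40 steps (Δt=0.2):
t=0.200: state=(2.377, 2.839, 5.178)
t=0.400: state=(4.173, 5.466, 5.205)
t=0.495: state=(5.507, 6.959, 6.628)
next step: t=0.500: state=(5.579, 7.028, 6.734) — x has crossed 5.54
linear interpolation between t=0.495 (5.50665) and t=0.500 (5.57919) → t≈0.497

t = 0.497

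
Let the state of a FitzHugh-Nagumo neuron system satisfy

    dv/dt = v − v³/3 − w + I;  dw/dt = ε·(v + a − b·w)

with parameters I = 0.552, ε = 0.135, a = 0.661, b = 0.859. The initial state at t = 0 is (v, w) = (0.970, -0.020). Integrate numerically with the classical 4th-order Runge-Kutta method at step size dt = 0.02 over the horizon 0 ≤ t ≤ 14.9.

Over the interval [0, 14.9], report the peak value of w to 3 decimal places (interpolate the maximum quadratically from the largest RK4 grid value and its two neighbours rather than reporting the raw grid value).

max w = 1.469

t=0.000: state=(0.970, -0.020)
step 1 (dt=0.02): k1=(1.238, 0.223), k2=(1.236, 0.224), k3=(1.236, 0.224), k4=(1.234, 0.225); state += dt/6·(k1+2k2+2k3+k4)
t=0.020: state=(0.995, -0.016)
t=0.040: state=(1.019, -0.011)
t=0.060: state=(1.044, -0.006)
continuing one RK4 step at a time; state shown every 25 steps (Δt=0.5):
t=0.500: state=(1.508, 0.107)
t=1.000: state=(1.759, 0.253)
t=1.500: state=(1.807, 0.400)
t=2.000: state=(1.780, 0.539)
t=2.500: state=(1.730, 0.667)
t=3.000: state=(1.672, 0.784)
t=3.500: state=(1.612, 0.891)
t=4.000: state=(1.550, 0.988)
t=4.500: state=(1.485, 1.075)
t=5.000: state=(1.419, 1.153)
t=5.500: state=(1.351, 1.222)
t=6.000: state=(1.278, 1.283)
t=6.500: state=(1.201, 1.335)
t=7.000: state=(1.118, 1.379)
t=7.500: state=(1.025, 1.415)
t=8.000: state=(0.919, 1.443)
t=8.500: state=(0.791, 1.461)
t=9.000: state=(0.630, 1.469)
t=9.500: state=(0.410, 1.464)
t=10.000: state=(0.084, 1.442)
t=10.500: state=(-0.423, 1.394)
t=11.000: state=(-1.116, 1.308)
t=11.500: state=(-1.676, 1.184)
t=12.000: state=(-1.880, 1.043)
t=12.500: state=(-1.900, 0.903)
t=13.000: state=(-1.867, 0.772)
t=13.500: state=(-1.822, 0.651)
t=14.000: state=(-1.773, 0.539)
t=14.500: state=(-1.724, 0.438)
t=14.900: state=(-1.685, 0.363)
largest grid value and its neighbours: w(9.060)=1.46899, w(9.080)=1.46899, w(9.100)=1.46898
parabola through these three points peaks at t≈9.077 with w≈1.46899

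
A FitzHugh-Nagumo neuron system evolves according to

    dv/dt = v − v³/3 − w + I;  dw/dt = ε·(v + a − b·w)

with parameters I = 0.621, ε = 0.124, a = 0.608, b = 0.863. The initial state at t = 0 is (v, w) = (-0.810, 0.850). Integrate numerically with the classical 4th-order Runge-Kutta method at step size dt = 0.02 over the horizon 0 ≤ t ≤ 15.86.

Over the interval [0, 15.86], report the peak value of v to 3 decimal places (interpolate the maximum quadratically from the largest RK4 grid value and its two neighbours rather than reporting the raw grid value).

t=0.000: state=(-0.810, 0.850)
step 1 (dt=0.02): k1=(-0.862, -0.116), k2=(-0.864, -0.117), k3=(-0.864, -0.117), k4=(-0.865, -0.118); state += dt/6·(k1+2k2+2k3+k4)
t=0.020: state=(-0.827, 0.848)
t=0.040: state=(-0.845, 0.845)
t=0.060: state=(-0.862, 0.843)
continuing one RK4 step at a time; state shown every 50 steps (Δt=1):
t=1.000: state=(-1.530, 0.692)
t=2.000: state=(-1.676, 0.501)
t=3.000: state=(-1.616, 0.327)
t=4.000: state=(-1.524, 0.181)
t=5.000: state=(-1.426, 0.061)
t=6.000: state=(-1.323, -0.036)
t=7.000: state=(-1.214, -0.110)
t=8.000: state=(-1.095, -0.163)
t=9.000: state=(-0.957, -0.196)
t=10.000: state=(-0.783, -0.207)
t=11.000: state=(-0.522, -0.192)
t=12.000: state=(-0.020, -0.136)
t=13.000: state=(1.061, 0.005)
t=14.000: state=(1.811, 0.258)
t=15.000: state=(1.817, 0.519)
t=15.860: state=(1.736, 0.716)
largest grid value and its neighbours: v(14.400)=1.84518, v(14.420)=1.84526, v(14.440)=1.84523
parabola through these three points peaks at t≈14.425 with v≈1.84527

max v = 1.845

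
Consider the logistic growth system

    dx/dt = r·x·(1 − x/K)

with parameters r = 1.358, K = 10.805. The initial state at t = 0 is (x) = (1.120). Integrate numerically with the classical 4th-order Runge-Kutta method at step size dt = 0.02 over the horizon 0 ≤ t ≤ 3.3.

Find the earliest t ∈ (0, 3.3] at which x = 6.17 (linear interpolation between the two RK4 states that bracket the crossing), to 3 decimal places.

t = 1.799

t=0.000: state=(1.120)
step 1 (dt=0.02): k1=(1.363), k2=(1.378), k3=(1.378), k4=(1.393); state += dt/6·(k1+2k2+2k3+k4)
t=0.020: state=(1.148)
t=0.040: state=(1.176)
t=0.060: state=(1.204)
continuing one RK4 step at a time; state shown every 10 steps (Δt=0.2):
t=0.200: state=(1.423)
t=0.400: state=(1.794)
t=0.600: state=(2.238)
t=0.800: state=(2.758)
t=1.000: state=(3.352)
t=1.200: state=(4.009)
t=1.400: state=(4.715)
t=1.600: state=(5.445)
t=1.780: state=(6.101)
next step: t=1.800: state=(6.173) — x has crossed 6.17
linear interpolation between t=1.780 (6.10087) and t=1.800 (6.17288) → t≈1.799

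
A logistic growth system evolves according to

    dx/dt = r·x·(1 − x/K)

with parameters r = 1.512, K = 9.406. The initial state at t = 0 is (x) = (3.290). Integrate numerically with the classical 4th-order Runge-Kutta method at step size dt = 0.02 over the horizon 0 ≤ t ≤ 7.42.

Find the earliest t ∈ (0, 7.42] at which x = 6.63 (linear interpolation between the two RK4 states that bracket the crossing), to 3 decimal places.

t = 0.986

t=0.000: state=(3.290)
step 1 (dt=0.02): k1=(3.235), k2=(3.249), k3=(3.249), k4=(3.263); state += dt/6·(k1+2k2+2k3+k4)
t=0.020: state=(3.355)
t=0.040: state=(3.421)
t=0.060: state=(3.487)
continuing one RK4 step at a time; state shown every 25 steps (Δt=0.5):
t=0.500: state=(5.022)
t=0.980: state=(6.613)
next step: t=1.000: state=(6.672) — x has crossed 6.63
linear interpolation between t=0.980 (6.61264) and t=1.000 (6.67166) → t≈0.986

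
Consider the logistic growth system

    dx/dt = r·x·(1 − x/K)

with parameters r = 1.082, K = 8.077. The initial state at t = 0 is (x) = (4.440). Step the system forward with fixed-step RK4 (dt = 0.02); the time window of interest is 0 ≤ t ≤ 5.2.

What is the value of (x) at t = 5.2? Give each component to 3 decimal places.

t=0.000: state=(4.440)
step 1 (dt=0.02): k1=(2.163), k2=(2.161), k3=(2.161), k4=(2.158); state += dt/6·(k1+2k2+2k3+k4)
t=0.020: state=(4.483)
t=0.040: state=(4.526)
t=0.060: state=(4.569)
continuing one RK4 step at a time; state shown every 10 steps (Δt=0.2):
t=0.200: state=(4.866)
t=0.400: state=(5.274)
t=0.600: state=(5.656)
t=0.800: state=(6.007)
t=1.000: state=(6.322)
t=1.200: state=(6.601)
t=1.400: state=(6.844)
t=1.600: state=(7.054)
t=1.800: state=(7.232)
t=2.000: state=(7.382)
t=2.200: state=(7.508)
t=2.400: state=(7.612)
t=2.600: state=(7.699)
t=2.800: state=(7.769)
t=3.000: state=(7.827)
t=3.200: state=(7.875)
t=3.400: state=(7.913)
t=3.600: state=(7.945)
t=3.800: state=(7.970)
t=4.000: state=(7.991)
t=4.200: state=(8.007)
t=4.400: state=(8.021)
t=4.600: state=(8.032)
t=4.800: state=(8.040)
t=5.000: state=(8.048)
t=5.200: state=(8.053)

(x) = (8.053)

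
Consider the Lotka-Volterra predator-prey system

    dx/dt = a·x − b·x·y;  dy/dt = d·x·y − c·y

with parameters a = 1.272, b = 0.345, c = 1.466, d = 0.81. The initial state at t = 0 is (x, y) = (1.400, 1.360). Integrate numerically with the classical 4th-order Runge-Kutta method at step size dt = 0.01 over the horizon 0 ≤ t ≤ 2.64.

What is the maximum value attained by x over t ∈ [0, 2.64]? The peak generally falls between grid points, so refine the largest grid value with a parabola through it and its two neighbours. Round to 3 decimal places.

max x = 3.766

t=0.000: state=(1.400, 1.360)
step 1 (dt=0.01): k1=(1.124, -0.452), k2=(1.130, -0.445), k3=(1.130, -0.445), k4=(1.135, -0.438); state += dt/6·(k1+2k2+2k3+k4)
t=0.010: state=(1.411, 1.356)
t=0.020: state=(1.423, 1.351)
t=0.030: state=(1.434, 1.347)
continuing one RK4 step at a time; state shown every 10 steps (Δt=0.1):
t=0.100: state=(1.518, 1.322)
t=0.200: state=(1.648, 1.298)
t=0.300: state=(1.790, 1.288)
t=0.400: state=(1.944, 1.294)
t=0.500: state=(2.111, 1.317)
t=0.600: state=(2.289, 1.359)
t=0.700: state=(2.478, 1.423)
t=0.800: state=(2.675, 1.515)
t=0.900: state=(2.878, 1.638)
t=1.000: state=(3.080, 1.801)
t=1.100: state=(3.276, 2.012)
t=1.200: state=(3.455, 2.282)
t=1.300: state=(3.606, 2.624)
t=1.400: state=(3.715, 3.050)
t=1.500: state=(3.764, 3.567)
t=1.600: state=(3.741, 4.177)
t=1.700: state=(3.636, 4.867)
t=1.800: state=(3.447, 5.603)
t=1.900: state=(3.186, 6.332)
t=2.000: state=(2.874, 6.992)
t=2.100: state=(2.540, 7.519)
t=2.200: state=(2.211, 7.871)
t=2.300: state=(1.907, 8.030)
t=2.400: state=(1.642, 8.005)
t=2.500: state=(1.418, 7.823)
t=2.600: state=(1.236, 7.521)
t=2.640: state=(1.173, 7.375)
largest grid value and its neighbours: x(1.510)=3.76554, x(1.520)=3.76598, x(1.530)=3.76567
parabola through these three points peaks at t≈1.521 with x≈3.76599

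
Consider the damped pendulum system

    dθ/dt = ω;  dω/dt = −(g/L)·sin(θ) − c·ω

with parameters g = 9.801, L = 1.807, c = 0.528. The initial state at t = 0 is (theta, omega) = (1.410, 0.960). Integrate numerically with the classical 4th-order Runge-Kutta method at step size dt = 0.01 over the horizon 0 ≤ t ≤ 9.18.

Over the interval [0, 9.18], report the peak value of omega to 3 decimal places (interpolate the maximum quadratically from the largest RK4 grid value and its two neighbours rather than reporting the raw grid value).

t=0.000: state=(1.410, 0.960)
step 1 (dt=0.01): k1=(0.960, -5.861), k2=(0.931, -5.849), k3=(0.931, -5.849), k4=(0.902, -5.838); state += dt/6·(k1+2k2+2k3+k4)
t=0.010: state=(1.419, 0.902)
t=0.020: state=(1.428, 0.843)
t=0.030: state=(1.436, 0.785)
continuing one RK4 step at a time; state shown every 50 steps (Δt=0.5):
t=0.500: state=(1.215, -1.610)
t=1.000: state=(0.050, -2.594)
t=1.500: state=(-0.888, -0.859)
t=2.000: state=(-0.765, 1.221)
t=2.500: state=(0.068, 1.734)
t=3.000: state=(0.637, 0.364)
t=3.500: state=(0.432, -1.042)
t=4.000: state=(-0.167, -1.081)
t=4.500: state=(-0.453, 0.013)
t=5.000: state=(-0.203, 0.841)
t=5.500: state=(0.202, 0.601)
t=6.000: state=(0.300, -0.214)
t=6.500: state=(0.060, -0.617)
t=7.000: state=(-0.187, -0.275)
t=7.500: state=(-0.179, 0.278)
t=8.000: state=(0.017, 0.409)
t=8.500: state=(0.149, 0.076)
t=9.000: state=(0.093, -0.260)
t=9.180: state=(0.042, -0.300)
largest grid value and its neighbours: omega(2.350)=1.82295, omega(2.360)=1.82369, omega(2.370)=1.82347
parabola through these three points peaks at t≈2.363 with omega≈1.82373

max omega = 1.824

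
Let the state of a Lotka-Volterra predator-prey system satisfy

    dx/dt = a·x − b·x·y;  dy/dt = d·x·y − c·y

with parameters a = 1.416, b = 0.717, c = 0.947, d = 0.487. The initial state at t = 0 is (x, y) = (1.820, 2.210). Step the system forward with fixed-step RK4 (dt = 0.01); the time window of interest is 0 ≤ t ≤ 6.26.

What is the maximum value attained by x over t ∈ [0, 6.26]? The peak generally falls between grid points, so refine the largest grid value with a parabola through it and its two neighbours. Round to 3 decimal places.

t=0.000: state=(1.820, 2.210)
step 1 (dt=0.01): k1=(-0.307, -0.134), k2=(-0.306, -0.136), k3=(-0.306, -0.136), k4=(-0.305, -0.137); state += dt/6·(k1+2k2+2k3+k4)
t=0.010: state=(1.817, 2.209)
t=0.020: state=(1.814, 2.207)
t=0.030: state=(1.811, 2.206)
continuing one RK4 step at a time; state shown every 25 steps (Δt=0.25):
t=0.250: state=(1.751, 2.167)
t=0.500: state=(1.700, 2.110)
t=0.750: state=(1.669, 2.044)
t=1.000: state=(1.659, 1.975)
t=1.250: state=(1.669, 1.908)
t=1.500: state=(1.699, 1.848)
t=1.750: state=(1.746, 1.798)
t=2.000: state=(1.808, 1.762)
t=2.250: state=(1.883, 1.740)
t=2.500: state=(1.965, 1.736)
t=2.750: state=(2.049, 1.749)
t=3.000: state=(2.128, 1.780)
t=3.250: state=(2.195, 1.828)
t=3.500: state=(2.241, 1.890)
t=3.750: state=(2.261, 1.963)
t=4.000: state=(2.250, 2.039)
t=4.250: state=(2.210, 2.112)
t=4.500: state=(2.144, 2.173)
t=4.750: state=(2.061, 2.215)
t=5.000: state=(1.970, 2.234)
t=5.250: state=(1.880, 2.229)
t=5.500: state=(1.801, 2.201)
t=5.750: state=(1.736, 2.154)
t=6.000: state=(1.690, 2.093)
t=6.250: state=(1.665, 2.026)
t=6.260: state=(1.664, 2.023)
largest grid value and its neighbours: x(3.780)=2.26107, x(3.790)=2.26110, x(3.800)=2.26107
parabola through these three points peaks at t≈3.790 with x≈2.26110

max x = 2.261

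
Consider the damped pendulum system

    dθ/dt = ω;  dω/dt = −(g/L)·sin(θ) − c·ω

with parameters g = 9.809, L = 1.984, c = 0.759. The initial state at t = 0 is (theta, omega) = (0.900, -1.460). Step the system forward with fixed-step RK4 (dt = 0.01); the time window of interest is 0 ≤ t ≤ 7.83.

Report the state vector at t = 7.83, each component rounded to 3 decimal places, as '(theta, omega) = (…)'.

t=0.000: state=(0.900, -1.460)
step 1 (dt=0.01): k1=(-1.460, -2.765), k2=(-1.474, -2.732), k3=(-1.474, -2.732), k4=(-1.487, -2.698); state += dt/6·(k1+2k2+2k3+k4)
t=0.010: state=(0.885, -1.487)
t=0.020: state=(0.870, -1.514)
t=0.030: state=(0.855, -1.540)
continuing one RK4 step at a time; state shown every 50 steps (Δt=0.5):
t=0.500: state=(-0.012, -1.826)
t=1.000: state=(-0.623, -0.470)
t=1.500: state=(-0.494, 0.855)
t=2.000: state=(0.034, 1.029)
t=2.500: state=(0.363, 0.209)
t=3.000: state=(0.258, -0.540)
t=3.500: state=(-0.050, -0.563)
t=4.000: state=(-0.215, -0.059)
t=4.500: state=(-0.129, 0.340)
t=5.000: state=(0.049, 0.300)
t=5.500: state=(0.125, -0.005)
t=6.000: state=(0.062, -0.209)
t=6.500: state=(-0.039, -0.155)
t=7.000: state=(-0.072, 0.025)
t=7.500: state=(-0.028, 0.125)
t=7.830: state=(0.012, 0.107)

(theta, omega) = (0.012, 0.107)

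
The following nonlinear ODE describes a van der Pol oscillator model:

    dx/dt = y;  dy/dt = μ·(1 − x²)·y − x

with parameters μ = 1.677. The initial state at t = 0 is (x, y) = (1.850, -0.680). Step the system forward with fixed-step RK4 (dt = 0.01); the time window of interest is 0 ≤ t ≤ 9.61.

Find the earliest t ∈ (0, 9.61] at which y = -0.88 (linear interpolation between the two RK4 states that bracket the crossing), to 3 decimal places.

t = 1.167

t=0.000: state=(1.850, -0.680)
step 1 (dt=0.01): k1=(-0.680, 0.913), k2=(-0.675, 0.883), k3=(-0.676, 0.884), k4=(-0.671, 0.855); state += dt/6·(k1+2k2+2k3+k4)
t=0.010: state=(1.843, -0.671)
t=0.020: state=(1.837, -0.663)
t=0.030: state=(1.830, -0.655)
continuing one RK4 step at a time; state shown every 50 steps (Δt=0.5):
t=0.500: state=(1.554, -0.584)
t=1.000: state=(1.225, -0.764)
t=1.160: state=(1.095, -0.874)
next step: t=1.170: state=(1.086, -0.882) — y has crossed -0.88
linear interpolation between t=1.160 (-0.87432) and t=1.170 (-0.88245) → t≈1.167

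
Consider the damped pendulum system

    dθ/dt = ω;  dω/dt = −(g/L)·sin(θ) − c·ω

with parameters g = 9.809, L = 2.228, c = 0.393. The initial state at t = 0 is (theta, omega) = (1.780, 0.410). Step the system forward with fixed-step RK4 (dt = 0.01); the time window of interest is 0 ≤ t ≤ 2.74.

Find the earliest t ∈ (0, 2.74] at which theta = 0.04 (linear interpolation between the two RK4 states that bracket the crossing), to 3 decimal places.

t = 1.083

t=0.000: state=(1.780, 0.410)
step 1 (dt=0.01): k1=(0.410, -4.468), k2=(0.388, -4.457), k3=(0.388, -4.457), k4=(0.365, -4.447); state += dt/6·(k1+2k2+2k3+k4)
t=0.010: state=(1.784, 0.365)
t=0.020: state=(1.787, 0.321)
t=0.030: state=(1.790, 0.277)
continuing one RK4 step at a time; state shown every 10 steps (Δt=0.1):
t=0.100: state=(1.799, -0.027)
t=0.200: state=(1.775, -0.447)
t=0.300: state=(1.710, -0.855)
t=0.400: state=(1.605, -1.252)
t=0.500: state=(1.460, -1.635)
t=0.600: state=(1.278, -1.994)
t=0.700: state=(1.063, -2.315)
t=0.800: state=(0.817, -2.573)
t=0.900: state=(0.551, -2.747)
t=1.000: state=(0.272, -2.813)
t=1.080: state=(0.048, -2.780)
next step: t=1.090: state=(0.020, -2.771) — theta has crossed 0.04
linear interpolation between t=1.080 (0.04755) and t=1.090 (0.01979) → t≈1.083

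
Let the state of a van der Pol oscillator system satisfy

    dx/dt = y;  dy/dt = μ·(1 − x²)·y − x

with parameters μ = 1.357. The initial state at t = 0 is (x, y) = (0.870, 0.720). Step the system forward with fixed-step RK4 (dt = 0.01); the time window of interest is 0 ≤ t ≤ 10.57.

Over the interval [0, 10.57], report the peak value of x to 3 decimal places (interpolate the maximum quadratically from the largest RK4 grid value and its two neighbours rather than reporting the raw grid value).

max x = 2.013

t=0.000: state=(0.870, 0.720)
step 1 (dt=0.01): k1=(0.720, -0.632), k2=(0.717, -0.643), k3=(0.717, -0.643), k4=(0.714, -0.654); state += dt/6·(k1+2k2+2k3+k4)
t=0.010: state=(0.877, 0.714)
t=0.020: state=(0.884, 0.707)
t=0.030: state=(0.891, 0.700)
continuing one RK4 step at a time; state shown every 50 steps (Δt=0.5):
t=0.500: state=(1.116, 0.216)
t=1.000: state=(1.082, -0.335)
t=1.500: state=(0.787, -0.861)
t=2.000: state=(0.161, -1.747)
t=2.500: state=(-1.012, -2.678)
t=3.000: state=(-1.876, -0.563)
t=3.500: state=(-1.865, 0.352)
t=4.000: state=(-1.628, 0.570)
t=4.500: state=(-1.294, 0.786)
t=5.000: state=(-0.804, 1.240)
t=5.500: state=(0.064, 2.392)
t=6.000: state=(1.477, 2.472)
t=6.500: state=(2.012, 0.044)
t=7.000: state=(1.880, -0.435)
t=7.500: state=(1.622, -0.590)
t=8.000: state=(1.279, -0.802)
t=8.500: state=(0.779, -1.272)
t=9.000: state=(-0.115, -2.461)
t=9.500: state=(-1.528, -2.355)
t=10.000: state=(-2.013, 0.000)
t=10.500: state=(-1.871, 0.443)
t=10.570: state=(-1.839, 0.468)
largest grid value and its neighbours: x(6.510)=2.01264, x(6.520)=2.01276, x(6.530)=2.01269
parabola through these three points peaks at t≈6.521 with x≈2.01277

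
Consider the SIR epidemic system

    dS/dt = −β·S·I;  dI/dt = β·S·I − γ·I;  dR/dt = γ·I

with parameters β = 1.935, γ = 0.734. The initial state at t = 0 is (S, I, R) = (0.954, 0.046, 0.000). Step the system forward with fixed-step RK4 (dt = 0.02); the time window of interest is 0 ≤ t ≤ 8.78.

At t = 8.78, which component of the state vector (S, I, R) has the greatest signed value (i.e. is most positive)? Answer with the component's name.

t=0.000: state=(0.954, 0.046, 0.000)
step 1 (dt=0.02): k1=(-0.085, 0.051, 0.034), k2=(-0.086, 0.052, 0.034), k3=(-0.086, 0.052, 0.034), k4=(-0.087, 0.052, 0.035); state += dt/6·(k1+2k2+2k3+k4)
t=0.020: state=(0.952, 0.047, 0.001)
t=0.040: state=(0.951, 0.048, 0.001)
t=0.060: state=(0.949, 0.049, 0.002)
continuing one RK4 step at a time; state shown every 25 steps (Δt=0.5):
t=0.500: state=(0.899, 0.078, 0.022)
t=1.000: state=(0.816, 0.125, 0.059)
t=1.500: state=(0.704, 0.181, 0.115)
t=2.000: state=(0.576, 0.233, 0.191)
t=2.500: state=(0.452, 0.265, 0.283)
t=3.000: state=(0.348, 0.269, 0.382)
t=3.500: state=(0.270, 0.251, 0.478)
t=4.000: state=(0.215, 0.220, 0.565)
t=4.500: state=(0.177, 0.184, 0.639)
t=5.000: state=(0.151, 0.149, 0.700)
t=5.500: state=(0.132, 0.118, 0.749)
t=6.000: state=(0.120, 0.093, 0.788)
t=6.500: state=(0.110, 0.072, 0.818)
t=7.000: state=(0.104, 0.055, 0.841)
t=7.500: state=(0.099, 0.042, 0.859)
t=8.000: state=(0.096, 0.032, 0.872)
t=8.500: state=(0.093, 0.024, 0.883)
t=8.780: state=(0.092, 0.021, 0.887)
compare at T: S=0.092, I=0.021, R=0.887

largest component: R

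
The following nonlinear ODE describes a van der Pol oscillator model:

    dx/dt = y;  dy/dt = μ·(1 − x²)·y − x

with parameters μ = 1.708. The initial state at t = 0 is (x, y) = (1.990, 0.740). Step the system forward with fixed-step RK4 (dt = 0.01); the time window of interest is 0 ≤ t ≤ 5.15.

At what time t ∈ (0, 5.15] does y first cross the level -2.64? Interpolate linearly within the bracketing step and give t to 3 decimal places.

t=0.000: state=(1.990, 0.740)
step 1 (dt=0.01): k1=(0.740, -5.731), k2=(0.711, -5.608), k3=(0.712, -5.610), k4=(0.684, -5.488); state += dt/6·(k1+2k2+2k3+k4)
t=0.010: state=(1.997, 0.684)
t=0.020: state=(2.004, 0.630)
t=0.030: state=(2.010, 0.579)
continuing one RK4 step at a time; state shown every 20 steps (Δt=0.2):
t=0.200: state=(2.052, 0.005)
t=0.400: state=(2.024, -0.248)
t=0.600: state=(1.963, -0.341)
t=0.800: state=(1.890, -0.387)
t=1.000: state=(1.809, -0.422)
t=1.200: state=(1.721, -0.458)
t=1.400: state=(1.626, -0.499)
t=1.600: state=(1.521, -0.550)
t=1.800: state=(1.405, -0.616)
t=2.000: state=(1.273, -0.706)
t=2.200: state=(1.120, -0.832)
t=2.400: state=(0.936, -1.019)
t=2.600: state=(0.705, -1.311)
t=2.800: state=(0.400, -1.782)
t=3.000: state=(-0.025, -2.511)
t=3.020: state=(-0.076, -2.597)
next step: t=3.030: state=(-0.102, -2.641) — y has crossed -2.64
linear interpolation between t=3.020 (-2.59726) and t=3.030 (-2.64074) → t≈3.030

t = 3.030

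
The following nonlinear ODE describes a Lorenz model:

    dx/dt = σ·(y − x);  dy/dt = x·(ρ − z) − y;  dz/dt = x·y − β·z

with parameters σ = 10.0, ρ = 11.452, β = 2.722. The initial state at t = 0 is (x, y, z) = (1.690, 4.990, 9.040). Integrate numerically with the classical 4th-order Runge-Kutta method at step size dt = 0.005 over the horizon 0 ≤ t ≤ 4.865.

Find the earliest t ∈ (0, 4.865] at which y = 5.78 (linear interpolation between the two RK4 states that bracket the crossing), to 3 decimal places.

t=0.000: state=(1.690, 4.990, 9.040)
step 1 (dt=0.005): k1=(33.000, -0.914, -16.174), k2=(32.152, -0.641, -15.656), k3=(32.180, -0.649, -15.669), k4=(31.359, -0.377, -15.164); state += dt/6·(k1+2k2+2k3+k4)
t=0.005: state=(1.851, 4.987, 8.962)
t=0.010: state=(2.004, 4.986, 8.888)
t=0.015: state=(2.149, 4.988, 8.820)
t=0.150: state=(4.536, 5.756, 8.273)
next step: t=0.155: state=(4.597, 5.800, 8.293) — y has crossed 5.78
linear interpolation between t=0.150 (5.75614) and t=0.155 (5.79962) → t≈0.153

t = 0.153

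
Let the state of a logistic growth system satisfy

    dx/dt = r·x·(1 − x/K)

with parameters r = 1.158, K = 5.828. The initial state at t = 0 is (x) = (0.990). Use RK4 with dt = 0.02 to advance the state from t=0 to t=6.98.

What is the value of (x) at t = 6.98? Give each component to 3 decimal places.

(x) = (5.819)

t=0.000: state=(0.990)
step 1 (dt=0.02): k1=(0.952), k2=(0.959), k3=(0.959), k4=(0.966); state += dt/6·(k1+2k2+2k3+k4)
t=0.020: state=(1.009)
t=0.040: state=(1.029)
t=0.060: state=(1.048)
continuing one RK4 step at a time; state shown every 25 steps (Δt=0.5):
t=0.500: state=(1.559)
t=1.000: state=(2.299)
t=1.500: state=(3.133)
t=2.000: state=(3.932)
t=2.500: state=(4.588)
t=3.000: state=(5.061)
t=3.500: state=(5.372)
t=4.000: state=(5.563)
t=4.500: state=(5.677)
t=5.000: state=(5.742)
t=5.500: state=(5.780)
t=6.000: state=(5.801)
t=6.500: state=(5.813)
t=6.980: state=(5.819)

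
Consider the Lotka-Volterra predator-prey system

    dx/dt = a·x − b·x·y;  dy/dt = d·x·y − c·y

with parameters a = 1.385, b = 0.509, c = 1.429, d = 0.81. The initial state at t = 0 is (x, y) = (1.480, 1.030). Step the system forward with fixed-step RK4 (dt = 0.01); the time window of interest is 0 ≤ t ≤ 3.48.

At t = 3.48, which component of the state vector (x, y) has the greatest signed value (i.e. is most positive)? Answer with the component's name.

largest component: y

t=0.000: state=(1.480, 1.030)
step 1 (dt=0.01): k1=(1.274, -0.237), k2=(1.280, -0.232), k3=(1.280, -0.232), k4=(1.287, -0.226); state += dt/6·(k1+2k2+2k3+k4)
t=0.010: state=(1.493, 1.028)
t=0.020: state=(1.506, 1.025)
t=0.030: state=(1.519, 1.023)
continuing one RK4 step at a time; state shown every 20 steps (Δt=0.2):
t=0.200: state=(1.761, 1.006)
t=0.400: state=(2.095, 1.032)
t=0.600: state=(2.478, 1.122)
t=0.800: state=(2.892, 1.303)
t=1.000: state=(3.293, 1.617)
t=1.200: state=(3.598, 2.127)
t=1.400: state=(3.684, 2.894)
t=1.600: state=(3.445, 3.892)
t=1.800: state=(2.901, 4.905)
t=2.000: state=(2.234, 5.587)
t=2.200: state=(1.648, 5.738)
t=2.400: state=(1.228, 5.430)
t=2.600: state=(0.958, 4.862)
t=2.800: state=(0.796, 4.206)
t=3.000: state=(0.707, 3.567)
t=3.200: state=(0.669, 2.995)
t=3.400: state=(0.667, 2.506)
t=3.480: state=(0.675, 2.335)
compare at T: x=0.675, y=2.335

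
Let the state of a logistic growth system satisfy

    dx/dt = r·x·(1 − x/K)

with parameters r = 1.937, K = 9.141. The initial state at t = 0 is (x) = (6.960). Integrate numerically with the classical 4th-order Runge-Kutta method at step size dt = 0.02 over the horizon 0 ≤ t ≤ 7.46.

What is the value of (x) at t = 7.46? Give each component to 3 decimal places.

(x) = (9.141)

t=0.000: state=(6.960)
step 1 (dt=0.02): k1=(3.217), k2=(3.184), k3=(3.184), k4=(3.151); state += dt/6·(k1+2k2+2k3+k4)
t=0.020: state=(7.024)
t=0.040: state=(7.086)
t=0.060: state=(7.147)
continuing one RK4 step at a time; state shown every 25 steps (Δt=0.5):
t=0.500: state=(8.169)
t=1.000: state=(8.746)
t=1.500: state=(8.987)
t=2.000: state=(9.082)
t=2.500: state=(9.118)
t=3.000: state=(9.132)
t=3.500: state=(9.138)
t=4.000: state=(9.140)
t=4.500: state=(9.141)
t=5.000: state=(9.141)
t=5.500: state=(9.141)
t=6.000: state=(9.141)
t=6.500: state=(9.141)
t=7.000: state=(9.141)
t=7.460: state=(9.141)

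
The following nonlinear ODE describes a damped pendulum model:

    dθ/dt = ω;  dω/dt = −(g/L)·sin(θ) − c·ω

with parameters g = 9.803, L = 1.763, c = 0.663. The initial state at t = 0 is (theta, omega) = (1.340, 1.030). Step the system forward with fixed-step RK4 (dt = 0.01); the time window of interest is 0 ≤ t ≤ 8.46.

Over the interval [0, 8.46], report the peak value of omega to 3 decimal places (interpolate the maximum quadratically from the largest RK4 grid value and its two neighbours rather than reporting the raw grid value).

t=0.000: state=(1.340, 1.030)
step 1 (dt=0.01): k1=(1.030, -6.096), k2=(1.000, -6.082), k3=(1.000, -6.082), k4=(0.969, -6.068); state += dt/6·(k1+2k2+2k3+k4)
t=0.010: state=(1.350, 0.969)
t=0.020: state=(1.359, 0.909)
t=0.030: state=(1.368, 0.848)
continuing one RK4 step at a time; state shown every 50 steps (Δt=0.5):
t=0.500: state=(1.165, -1.566)
t=1.000: state=(0.054, -2.417)
t=1.500: state=(-0.791, -0.702)
t=2.000: state=(-0.634, 1.168)
t=2.500: state=(0.101, 1.425)
t=3.000: state=(0.524, 0.155)
t=3.500: state=(0.295, -0.912)
t=4.000: state=(-0.173, -0.750)
t=4.500: state=(-0.329, 0.145)
t=5.000: state=(-0.099, 0.639)
t=5.500: state=(0.169, 0.326)
t=6.000: state=(0.185, -0.239)
t=6.500: state=(0.002, -0.395)
t=7.000: state=(-0.131, -0.093)
t=7.500: state=(-0.089, 0.222)
t=8.000: state=(0.035, 0.215)
t=8.460: state=(0.087, 0.003)
largest grid value and its neighbours: omega(2.300)=1.57256, omega(2.310)=1.57299, omega(2.320)=1.57256
parabola through these three points peaks at t≈2.310 with omega≈1.57299

max omega = 1.573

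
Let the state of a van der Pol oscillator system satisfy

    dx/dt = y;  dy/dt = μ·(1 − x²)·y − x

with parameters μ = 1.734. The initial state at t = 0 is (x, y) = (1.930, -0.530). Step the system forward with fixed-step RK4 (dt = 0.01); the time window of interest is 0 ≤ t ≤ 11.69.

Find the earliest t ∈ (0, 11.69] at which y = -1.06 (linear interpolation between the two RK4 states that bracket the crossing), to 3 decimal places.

t = 1.669

t=0.000: state=(1.930, -0.530)
step 1 (dt=0.01): k1=(-0.530, 0.574), k2=(-0.527, 0.554), k3=(-0.527, 0.554), k4=(-0.524, 0.535); state += dt/6·(k1+2k2+2k3+k4)
t=0.010: state=(1.925, -0.524)
t=0.020: state=(1.920, -0.519)
t=0.030: state=(1.914, -0.514)
continuing one RK4 step at a time; state shown every 50 steps (Δt=0.5):
t=0.500: state=(1.690, -0.484)
t=1.000: state=(1.422, -0.603)
t=1.500: state=(1.061, -0.883)
t=1.660: state=(0.907, -1.049)
next step: t=1.670: state=(0.897, -1.061) — y has crossed -1.06
linear interpolation between t=1.660 (-1.04891) and t=1.670 (-1.06134) → t≈1.669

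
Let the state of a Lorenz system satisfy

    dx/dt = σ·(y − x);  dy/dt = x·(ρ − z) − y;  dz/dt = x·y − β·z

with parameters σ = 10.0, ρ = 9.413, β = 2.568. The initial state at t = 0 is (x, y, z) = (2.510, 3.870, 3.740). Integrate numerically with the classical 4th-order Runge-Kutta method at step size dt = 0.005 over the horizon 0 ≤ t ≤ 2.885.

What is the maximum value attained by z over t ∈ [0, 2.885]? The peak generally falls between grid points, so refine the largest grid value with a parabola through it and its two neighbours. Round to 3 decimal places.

t=0.000: state=(2.510, 3.870, 3.740)
step 1 (dt=0.005): k1=(13.600, 10.369, 0.109), k2=(13.519, 10.535, 0.306), k3=(13.525, 10.533, 0.305), k4=(13.450, 10.696, 0.503); state += dt/6·(k1+2k2+2k3+k4)
t=0.005: state=(2.578, 3.923, 3.742)
t=0.010: state=(2.645, 3.977, 3.745)
t=0.015: state=(2.711, 4.033, 3.751)
continuing one RK4 step at a time; state shown every 20 steps (Δt=0.1):
t=0.100: state=(3.824, 5.168, 4.176)
t=0.200: state=(5.224, 6.639, 5.632)
t=0.300: state=(6.475, 7.436, 8.096)
t=0.400: state=(6.900, 6.713, 10.570)
t=0.500: state=(6.144, 4.936, 11.567)
t=0.600: state=(4.795, 3.453, 10.933)
t=0.700: state=(3.658, 2.772, 9.577)
t=0.800: state=(3.040, 2.676, 8.189)
t=0.900: state=(2.889, 2.930, 7.053)
t=1.000: state=(3.090, 3.438, 6.288)
t=1.100: state=(3.566, 4.160, 5.977)
t=1.200: state=(4.252, 5.011, 6.214)
t=1.300: state=(5.027, 5.779, 7.042)
t=1.400: state=(5.658, 6.118, 8.298)
t=1.500: state=(5.865, 5.796, 9.496)
t=1.600: state=(5.542, 5.003, 10.080)
t=1.700: state=(4.898, 4.211, 9.905)
t=1.800: state=(4.267, 3.728, 9.243)
t=1.900: state=(3.860, 3.593, 8.441)
t=2.000: state=(3.731, 3.732, 7.742)
t=2.100: state=(3.847, 4.069, 7.285)
t=2.200: state=(4.152, 4.527, 7.151)
t=2.300: state=(4.566, 4.999, 7.372)
t=2.400: state=(4.976, 5.339, 7.895)
t=2.500: state=(5.247, 5.408, 8.552)
t=2.600: state=(5.277, 5.178, 9.090)
t=2.700: state=(5.070, 4.775, 9.307)
t=2.800: state=(4.737, 4.390, 9.173)
t=2.885: state=(4.462, 4.175, 8.871)
largest grid value and its neighbours: z(0.500)=11.56710, z(0.505)=11.56807, z(0.510)=11.56482
parabola through these three points peaks at t≈0.504 with z≈11.56822

max z = 11.568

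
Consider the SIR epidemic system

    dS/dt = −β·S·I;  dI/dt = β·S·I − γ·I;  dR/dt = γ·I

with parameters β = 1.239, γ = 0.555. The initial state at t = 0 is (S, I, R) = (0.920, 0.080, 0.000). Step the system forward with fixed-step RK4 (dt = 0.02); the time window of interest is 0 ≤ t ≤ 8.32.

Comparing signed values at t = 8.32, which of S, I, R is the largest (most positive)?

largest component: R

t=0.000: state=(0.920, 0.080, 0.000)
step 1 (dt=0.02): k1=(-0.091, 0.047, 0.044), k2=(-0.092, 0.047, 0.045), k3=(-0.092, 0.047, 0.045), k4=(-0.092, 0.047, 0.045); state += dt/6·(k1+2k2+2k3+k4)
t=0.020: state=(0.918, 0.081, 0.001)
t=0.040: state=(0.916, 0.082, 0.002)
t=0.060: state=(0.914, 0.083, 0.003)
continuing one RK4 step at a time; state shown every 25 steps (Δt=0.5):
t=0.500: state=(0.869, 0.106, 0.026)
t=1.000: state=(0.807, 0.134, 0.059)
t=1.500: state=(0.735, 0.164, 0.100)
t=2.000: state=(0.658, 0.192, 0.150)
t=2.500: state=(0.581, 0.213, 0.206)
t=3.000: state=(0.506, 0.226, 0.267)
t=3.500: state=(0.440, 0.230, 0.331)
t=4.000: state=(0.382, 0.224, 0.394)
t=4.500: state=(0.333, 0.212, 0.455)
t=5.000: state=(0.294, 0.195, 0.511)
t=5.500: state=(0.262, 0.175, 0.563)
t=6.000: state=(0.237, 0.155, 0.608)
t=6.500: state=(0.216, 0.135, 0.649)
t=7.000: state=(0.200, 0.116, 0.684)
t=7.500: state=(0.187, 0.099, 0.713)
t=8.000: state=(0.177, 0.084, 0.739)
t=8.320: state=(0.171, 0.076, 0.753)
compare at T: S=0.171, I=0.076, R=0.753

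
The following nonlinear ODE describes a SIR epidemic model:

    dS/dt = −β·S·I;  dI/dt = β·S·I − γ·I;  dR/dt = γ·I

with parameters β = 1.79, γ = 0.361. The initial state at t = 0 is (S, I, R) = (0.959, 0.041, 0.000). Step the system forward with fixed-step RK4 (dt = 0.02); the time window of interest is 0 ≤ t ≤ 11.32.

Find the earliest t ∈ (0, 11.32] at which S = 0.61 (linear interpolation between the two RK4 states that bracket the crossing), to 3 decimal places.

t = 1.777

t=0.000: state=(0.959, 0.041, 0.000)
step 1 (dt=0.02): k1=(-0.070, 0.056, 0.015), k2=(-0.071, 0.056, 0.015), k3=(-0.071, 0.056, 0.015), k4=(-0.072, 0.057, 0.015); state += dt/6·(k1+2k2+2k3+k4)
t=0.020: state=(0.958, 0.042, 0.000)
t=0.040: state=(0.956, 0.043, 0.001)
t=0.060: state=(0.955, 0.044, 0.001)
continuing one RK4 step at a time; state shown every 25 steps (Δt=0.5):
t=0.500: state=(0.910, 0.079, 0.011)
t=1.000: state=(0.826, 0.144, 0.030)
t=1.500: state=(0.697, 0.239, 0.064)
t=1.760: state=(0.616, 0.295, 0.089)
next step: t=1.780: state=(0.609, 0.299, 0.092) — S has crossed 0.61
linear interpolation between t=1.760 (0.61556) and t=1.780 (0.60904) → t≈1.777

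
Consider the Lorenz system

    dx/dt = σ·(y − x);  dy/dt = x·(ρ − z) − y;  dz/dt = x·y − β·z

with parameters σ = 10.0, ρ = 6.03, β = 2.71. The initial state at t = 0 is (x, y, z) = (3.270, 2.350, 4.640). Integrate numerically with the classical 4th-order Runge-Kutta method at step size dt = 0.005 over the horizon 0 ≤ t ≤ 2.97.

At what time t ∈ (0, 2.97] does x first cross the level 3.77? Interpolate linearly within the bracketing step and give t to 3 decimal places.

t = 0.546

t=0.000: state=(3.270, 2.350, 4.640)
step 1 (dt=0.005): k1=(-9.200, 2.195, -4.890), k2=(-8.915, 2.198, -4.893), k3=(-8.922, 2.199, -4.891), k4=(-8.644, 2.201, -4.893); state += dt/6·(k1+2k2+2k3+k4)
t=0.005: state=(3.225, 2.361, 4.616)
t=0.010: state=(3.184, 2.372, 4.591)
t=0.015: state=(3.144, 2.383, 4.567)
continuing one RK4 step at a time; state shown every 20 steps (Δt=0.1):
t=0.100: state=(2.773, 2.584, 4.176)
t=0.200: state=(2.755, 2.870, 3.839)
t=0.300: state=(2.952, 3.215, 3.687)
t=0.400: state=(3.258, 3.597, 3.741)
t=0.500: state=(3.610, 3.965, 3.997)
t=0.545: state=(3.767, 4.107, 4.170)
next step: t=0.550: state=(3.784, 4.121, 4.191) — x has crossed 3.77
linear interpolation between t=0.545 (3.76696) and t=0.550 (3.78388) → t≈0.546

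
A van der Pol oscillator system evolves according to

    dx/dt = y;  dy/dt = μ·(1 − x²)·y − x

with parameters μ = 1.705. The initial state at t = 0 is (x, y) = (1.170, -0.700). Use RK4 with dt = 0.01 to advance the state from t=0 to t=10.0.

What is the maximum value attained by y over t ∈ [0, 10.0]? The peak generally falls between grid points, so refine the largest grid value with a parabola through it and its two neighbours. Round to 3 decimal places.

max y = 3.463

t=0.000: state=(1.170, -0.700)
step 1 (dt=0.01): k1=(-0.700, -0.730), k2=(-0.704, -0.734), k3=(-0.704, -0.734), k4=(-0.707, -0.738); state += dt/6·(k1+2k2+2k3+k4)
t=0.010: state=(1.163, -0.707)
t=0.020: state=(1.156, -0.715)
t=0.030: state=(1.149, -0.722)
continuing one RK4 step at a time; state shown every 50 steps (Δt=0.5):
t=0.500: state=(0.700, -1.265)
t=1.000: state=(-0.269, -2.853)
t=1.500: state=(-1.757, -1.789)
t=2.000: state=(-1.992, 0.199)
t=2.500: state=(-1.826, 0.408)
t=3.000: state=(-1.597, 0.511)
t=3.500: state=(-1.304, 0.683)
t=4.000: state=(-0.877, 1.088)
t=4.500: state=(-0.082, 2.326)
t=5.000: state=(1.460, 2.860)
t=5.500: state=(2.017, -0.019)
t=6.000: state=(1.887, -0.378)
t=6.500: state=(1.673, -0.477)
t=7.000: state=(1.403, -0.617)
t=7.500: state=(1.030, -0.919)
t=8.000: state=(0.394, -1.791)
t=8.500: state=(-0.964, -3.459)
t=9.000: state=(-1.991, -0.425)
t=9.500: state=(-1.942, 0.333)
t=10.000: state=(-1.744, 0.447)
largest grid value and its neighbours: y(4.820)=3.45879, y(4.830)=3.46248, y(4.840)=3.46213
parabola through these three points peaks at t≈4.834 with y≈3.46282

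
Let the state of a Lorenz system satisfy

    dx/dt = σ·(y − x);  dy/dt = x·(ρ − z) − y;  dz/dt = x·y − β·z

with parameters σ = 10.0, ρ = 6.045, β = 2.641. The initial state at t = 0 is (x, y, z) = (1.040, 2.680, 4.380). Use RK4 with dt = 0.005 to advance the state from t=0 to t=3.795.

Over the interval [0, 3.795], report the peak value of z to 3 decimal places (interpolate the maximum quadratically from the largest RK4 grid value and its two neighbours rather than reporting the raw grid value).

t=0.000: state=(1.040, 2.680, 4.380)
step 1 (dt=0.005): k1=(16.400, -0.948, -8.780), k2=(15.966, -0.854, -8.615), k3=(15.979, -0.857, -8.619), k4=(15.558, -0.763, -8.457); state += dt/6·(k1+2k2+2k3+k4)
t=0.005: state=(1.120, 2.676, 4.337)
t=0.010: state=(1.196, 2.672, 4.295)
t=0.015: state=(1.268, 2.670, 4.255)
continuing one RK4 step at a time; state shown every 40 steps (Δt=0.2):
t=0.200: state=(2.603, 3.038, 3.489)
t=0.400: state=(3.446, 3.870, 3.722)
t=0.600: state=(4.180, 4.439, 4.747)
t=0.800: state=(4.325, 4.206, 5.740)
t=1.000: state=(3.859, 3.572, 5.846)
t=1.200: state=(3.379, 3.215, 5.307)
t=1.400: state=(3.235, 3.249, 4.759)
t=1.600: state=(3.390, 3.516, 4.542)
t=1.800: state=(3.669, 3.804, 4.704)
t=2.000: state=(3.863, 3.910, 5.060)
t=2.200: state=(3.846, 3.790, 5.304)
t=2.400: state=(3.688, 3.602, 5.284)
t=2.600: state=(3.550, 3.506, 5.098)
t=2.800: state=(3.521, 3.535, 4.930)
t=3.000: state=(3.588, 3.634, 4.887)
t=3.200: state=(3.679, 3.717, 4.964)
t=3.400: state=(3.724, 3.729, 5.077)
t=3.600: state=(3.704, 3.681, 5.134)
t=3.795: state=(3.652, 3.626, 5.113)
largest grid value and its neighbours: z(0.915)=5.91699, z(0.920)=5.91710, z(0.925)=5.91663
parabola through these three points peaks at t≈0.918 with z≈5.91713

max z = 5.917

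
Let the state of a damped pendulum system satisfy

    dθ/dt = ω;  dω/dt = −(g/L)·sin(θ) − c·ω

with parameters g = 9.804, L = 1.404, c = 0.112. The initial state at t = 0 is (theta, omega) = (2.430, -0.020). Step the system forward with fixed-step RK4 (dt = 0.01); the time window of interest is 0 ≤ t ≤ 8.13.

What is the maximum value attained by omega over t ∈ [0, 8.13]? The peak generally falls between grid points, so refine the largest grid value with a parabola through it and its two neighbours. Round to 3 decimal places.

max omega = 4.415

t=0.000: state=(2.430, -0.020)
step 1 (dt=0.01): k1=(-0.020, -4.558), k2=(-0.043, -4.556), k3=(-0.043, -4.556), k4=(-0.066, -4.555); state += dt/6·(k1+2k2+2k3+k4)
t=0.010: state=(2.430, -0.066)
t=0.020: state=(2.429, -0.111)
t=0.030: state=(2.427, -0.157)
continuing one RK4 step at a time; state shown every 50 steps (Δt=0.5):
t=0.500: state=(1.802, -2.671)
t=1.000: state=(-0.224, -4.697)
t=1.500: state=(-1.894, -1.633)
t=2.000: state=(-1.922, 1.485)
t=2.500: state=(-0.389, 4.335)
t=3.000: state=(1.484, 2.339)
t=3.500: state=(1.781, -1.094)
t=4.000: state=(0.432, -3.986)
t=4.500: state=(-1.335, -2.245)
t=5.000: state=(-1.574, 1.257)
t=5.500: state=(-0.192, 3.797)
t=6.000: state=(1.342, 1.666)
t=6.500: state=(1.300, -1.794)
t=7.000: state=(-0.198, -3.485)
t=7.500: state=(-1.366, -0.776)
t=8.000: state=(-0.910, 2.478)
t=8.130: state=(-0.549, 3.043)
largest grid value and its neighbours: omega(2.560)=4.41246, omega(2.570)=4.41478, omega(2.580)=4.41402
parabola through these three points peaks at t≈2.573 with omega≈4.41487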